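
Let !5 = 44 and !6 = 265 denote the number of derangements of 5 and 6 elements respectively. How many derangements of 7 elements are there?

!7 = (7-1)·(!6 + !5) = 6·(265 + 44) = 6·309 = 1854.

1854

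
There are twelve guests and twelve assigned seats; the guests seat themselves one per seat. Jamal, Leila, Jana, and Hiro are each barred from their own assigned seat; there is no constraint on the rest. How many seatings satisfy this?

Inclusion-exclusion on the 4 forbidden self-matches:
Σ_{j=0}^{4} (-1)^j C(4,j)(12-j)!
= C(4,0)·12! - C(4,1)·11! + C(4,2)·10! - C(4,3)·9! + C(4,4)·8!
= 479001600 - 159667200 + 21772800 - 1451520 + 40320
= 339696000

339696000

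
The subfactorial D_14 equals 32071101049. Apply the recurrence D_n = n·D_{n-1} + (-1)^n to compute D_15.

481066515734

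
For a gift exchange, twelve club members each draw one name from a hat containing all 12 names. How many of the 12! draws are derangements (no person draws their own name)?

176214841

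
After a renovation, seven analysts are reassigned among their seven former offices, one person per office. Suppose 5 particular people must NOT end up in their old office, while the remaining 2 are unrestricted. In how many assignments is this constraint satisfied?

2428

Inclusion-exclusion on the 5 forbidden self-matches:
Σ_{j=0}^{5} (-1)^j C(5,j)(7-j)!
= C(5,0)·7! - C(5,1)·6! + C(5,2)·5! - C(5,3)·4! + C(5,4)·3! - C(5,5)·2!
= 5040 - 3600 + 1200 - 240 + 30 - 2
= 2428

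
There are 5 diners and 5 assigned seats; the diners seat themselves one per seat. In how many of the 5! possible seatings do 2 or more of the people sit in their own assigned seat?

31

Sum C(5,i)·!(5-i) for i = 2..5:
  i=2: C(5,2)·!3 = 10·2 = 20
  i=3: C(5,3)·!2 = 10·1 = 10
  i=4: C(5,4)·!1 = 5·0 = 0
  i=5: C(5,5)·!0 = 1·1 = 1
Total = 31.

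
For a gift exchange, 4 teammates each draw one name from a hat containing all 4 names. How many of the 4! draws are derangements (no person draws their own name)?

9

By inclusion-exclusion, !4 = Σ (-1)^k · 4!/k! for k=0..4
= 4! - 4!/1! + 4!/2! - 4!/3! + 4!/4!
= 24 - 24 + 12 - 4 + 1
= 9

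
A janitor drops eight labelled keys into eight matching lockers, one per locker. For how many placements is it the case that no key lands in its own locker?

!8 is the nearest integer to 8!/e.
8! = 40320, and 40320/e ≈ 14832.90, so !8 = 14833.

14833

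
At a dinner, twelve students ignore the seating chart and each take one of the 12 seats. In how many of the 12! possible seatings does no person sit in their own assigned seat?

176214841

Use !n = n·!(n-1) + (-1)^n.
!12 = 12·14684570 + 1 = 176214841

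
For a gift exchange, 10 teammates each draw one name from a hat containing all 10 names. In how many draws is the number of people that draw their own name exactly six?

1890

Choose which 6 of the 10 are fixed: C(10,6) = 210.
The remaining 4 must be deranged: !4 = 9.
Total: 210 × 9 = 1890.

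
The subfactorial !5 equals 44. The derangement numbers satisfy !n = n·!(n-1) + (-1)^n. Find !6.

!6 = 6·44 + 1 = 265.

265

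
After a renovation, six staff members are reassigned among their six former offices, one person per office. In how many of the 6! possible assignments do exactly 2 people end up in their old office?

135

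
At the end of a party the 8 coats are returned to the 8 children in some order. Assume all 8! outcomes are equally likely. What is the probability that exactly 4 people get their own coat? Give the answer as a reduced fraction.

1/64

Favorable outcomes: C(8,4)·!4 = 70·9 = 630.
Total outcomes: 8! = 40320.
Probability = 630/40320 = 1/64.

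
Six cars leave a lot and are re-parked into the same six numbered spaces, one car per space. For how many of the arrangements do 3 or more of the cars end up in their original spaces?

56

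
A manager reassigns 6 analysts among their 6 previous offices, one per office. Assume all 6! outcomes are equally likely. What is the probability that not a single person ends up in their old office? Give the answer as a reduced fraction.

53/144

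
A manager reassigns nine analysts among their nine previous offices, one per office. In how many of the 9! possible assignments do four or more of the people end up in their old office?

6883

Sum C(9,i)·!(9-i) for i = 4..9:
  i=4: C(9,4)·!5 = 126·44 = 5544
  i=5: C(9,5)·!4 = 126·9 = 1134
  i=6: C(9,6)·!3 = 84·2 = 168
  i=7: C(9,7)·!2 = 36·1 = 36
  i=8: C(9,8)·!1 = 9·0 = 0
  i=9: C(9,9)·!0 = 1·1 = 1
Total = 6883.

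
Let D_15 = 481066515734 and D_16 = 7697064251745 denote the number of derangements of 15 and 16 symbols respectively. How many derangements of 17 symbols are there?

130850092279664

D_17 = (17-1)·(D_16 + D_15) = 16·(7697064251745 + 481066515734) = 16·8178130767479 = 130850092279664.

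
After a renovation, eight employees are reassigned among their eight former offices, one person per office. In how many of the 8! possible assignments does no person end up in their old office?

Use !n = n·!(n-1) + (-1)^n.
!8 = 8·1854 + 1 = 14833

14833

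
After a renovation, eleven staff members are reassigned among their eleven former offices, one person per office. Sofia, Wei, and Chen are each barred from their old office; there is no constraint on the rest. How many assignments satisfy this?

30078720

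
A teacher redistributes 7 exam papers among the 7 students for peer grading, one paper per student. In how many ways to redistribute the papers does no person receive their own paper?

1854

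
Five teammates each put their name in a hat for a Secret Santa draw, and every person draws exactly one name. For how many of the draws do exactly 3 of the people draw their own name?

Pick the 3 fixed positions: C(5,3) = 10 ways.
The other 2 form a derangement: !2 = 1.
Total: 10 × 1 = 10.

10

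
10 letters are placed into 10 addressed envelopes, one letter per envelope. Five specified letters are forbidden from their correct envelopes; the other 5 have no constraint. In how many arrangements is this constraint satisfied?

2170680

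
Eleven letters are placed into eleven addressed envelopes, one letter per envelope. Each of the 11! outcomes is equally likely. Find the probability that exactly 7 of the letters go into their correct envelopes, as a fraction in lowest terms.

Favorable outcomes: C(11,7)·!4 = 330·9 = 2970.
Total outcomes: 11! = 39916800.
Probability = 2970/39916800 = 1/13440.

1/13440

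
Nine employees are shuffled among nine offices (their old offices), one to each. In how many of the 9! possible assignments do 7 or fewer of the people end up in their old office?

# with exactly i fixed is C(9,i)·!(9-i); sum over i=0..7:
  i=0: C(9,0)·!9 = 1·133496 = 133496
  i=1: C(9,1)·!8 = 9·14833 = 133497
  i=2: C(9,2)·!7 = 36·1854 = 66744
  i=3: C(9,3)·!6 = 84·265 = 22260
  i=4: C(9,4)·!5 = 126·44 = 5544
  i=5: C(9,5)·!4 = 126·9 = 1134
  i=6: C(9,6)·!3 = 84·2 = 168
  i=7: C(9,7)·!2 = 36·1 = 36
Total = 362879.

362879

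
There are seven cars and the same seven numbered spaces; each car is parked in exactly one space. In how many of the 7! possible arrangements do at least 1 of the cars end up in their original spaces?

3186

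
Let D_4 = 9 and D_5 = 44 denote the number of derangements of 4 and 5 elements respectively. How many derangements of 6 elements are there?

D_6 = (6-1)·(D_5 + D_4) = 5·(44 + 9) = 5·53 = 265.

265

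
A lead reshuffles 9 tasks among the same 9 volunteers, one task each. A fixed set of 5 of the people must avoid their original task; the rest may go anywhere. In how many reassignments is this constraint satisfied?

205056

Let A_j be the event that the j-th constrained one is fixed. By inclusion-exclusion over the 5 events:
Σ_{j=0}^{5} (-1)^j C(5,j)(9-j)!
= C(5,0)·9! - C(5,1)·8! + C(5,2)·7! - C(5,3)·6! + C(5,4)·5! - C(5,5)·4!
= 362880 - 201600 + 50400 - 7200 + 600 - 24
= 205056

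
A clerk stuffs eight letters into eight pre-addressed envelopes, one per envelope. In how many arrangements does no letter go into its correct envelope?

14833

The subfactorial !8 = [8!/e] (nearest integer).
8! = 40320, and 40320/e ≈ 14832.90, so !8 = 14833.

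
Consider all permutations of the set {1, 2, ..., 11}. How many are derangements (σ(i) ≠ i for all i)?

!11 is the nearest integer to 11!/e.
11! = 39916800, and 39916800/e ≈ 14684570.08, so !11 = 14684570.

14684570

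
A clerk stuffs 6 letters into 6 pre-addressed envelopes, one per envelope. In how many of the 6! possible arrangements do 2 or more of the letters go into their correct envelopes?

191

Sum C(6,i)·!(6-i) for i = 2..6:
  i=2: C(6,2)·!4 = 15·9 = 135
  i=3: C(6,3)·!3 = 20·2 = 40
  i=4: C(6,4)·!2 = 15·1 = 15
  i=5: C(6,5)·!1 = 6·0 = 0
  i=6: C(6,6)·!0 = 1·1 = 1
Total = 191.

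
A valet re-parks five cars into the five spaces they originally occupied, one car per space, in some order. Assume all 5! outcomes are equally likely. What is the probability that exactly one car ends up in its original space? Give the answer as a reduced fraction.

Favorable outcomes: C(5,1)·!4 = 5·9 = 45.
Total outcomes: 5! = 120.
Probability = 45/120 = 3/8.

3/8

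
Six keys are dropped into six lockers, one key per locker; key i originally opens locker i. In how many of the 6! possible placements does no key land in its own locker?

The number of derangements of 6 is !6 = Σ_{k=0}^{6} (-1)^k·6!/k!
= 6! - 6!/1! + 6!/2! - 6!/3! + 6!/4! - 6!/5! + 6!/6!
= 720 - 720 + 360 - 120 + 30 - 6 + 1
= 265

265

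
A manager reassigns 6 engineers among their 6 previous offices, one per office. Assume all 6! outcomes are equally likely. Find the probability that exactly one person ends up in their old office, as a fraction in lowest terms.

11/30

Favorable outcomes: C(6,1)·!5 = 6·44 = 264.
Total outcomes: 6! = 720.
Probability = 264/720 = 11/30.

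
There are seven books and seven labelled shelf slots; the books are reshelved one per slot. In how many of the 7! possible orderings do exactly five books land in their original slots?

21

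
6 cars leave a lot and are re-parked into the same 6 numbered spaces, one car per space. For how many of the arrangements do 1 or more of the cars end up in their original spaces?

Sum C(6,i)·!(6-i) for i = 1..6:
  i=1: C(6,1)·!5 = 6·44 = 264
  i=2: C(6,2)·!4 = 15·9 = 135
  i=3: C(6,3)·!3 = 20·2 = 40
  i=4: C(6,4)·!2 = 15·1 = 15
  i=5: C(6,5)·!1 = 6·0 = 0
  i=6: C(6,6)·!0 = 1·1 = 1
Total = 455.

455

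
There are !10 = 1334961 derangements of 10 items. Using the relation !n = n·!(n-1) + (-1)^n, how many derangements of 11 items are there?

14684570

!11 = 11·1334961 - 1 = 14684570.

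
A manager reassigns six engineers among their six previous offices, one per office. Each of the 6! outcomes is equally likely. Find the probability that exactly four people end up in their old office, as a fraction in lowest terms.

Favorable outcomes: C(6,4)·!2 = 15·1 = 15.
Total outcomes: 6! = 720.
Probability = 15/720 = 1/48.

1/48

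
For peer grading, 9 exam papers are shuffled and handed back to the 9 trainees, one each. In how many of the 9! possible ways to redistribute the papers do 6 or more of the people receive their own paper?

Sum C(9,i)·!(9-i) for i = 6..9:
  i=6: C(9,6)·!3 = 84·2 = 168
  i=7: C(9,7)·!2 = 36·1 = 36
  i=8: C(9,8)·!1 = 9·0 = 0
  i=9: C(9,9)·!0 = 1·1 = 1
Total = 205.

205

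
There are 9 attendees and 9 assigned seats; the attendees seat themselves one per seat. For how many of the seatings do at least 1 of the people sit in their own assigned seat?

229384

# with exactly i fixed is C(9,i)·!(9-i); sum over i=1..9:
  i=1: C(9,1)·!8 = 9·14833 = 133497
  i=2: C(9,2)·!7 = 36·1854 = 66744
  i=3: C(9,3)·!6 = 84·265 = 22260
  i=4: C(9,4)·!5 = 126·44 = 5544
  i=5: C(9,5)·!4 = 126·9 = 1134
  i=6: C(9,6)·!3 = 84·2 = 168
  i=7: C(9,7)·!2 = 36·1 = 36
  i=8: C(9,8)·!1 = 9·0 = 0
  i=9: C(9,9)·!0 = 1·1 = 1
Total = 229384.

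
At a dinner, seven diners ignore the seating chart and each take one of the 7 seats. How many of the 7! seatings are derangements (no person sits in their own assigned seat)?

1854

Recurrence: !7 = 6·(!6 + !5).
!7 = 6·(265 + 44) = 6·309 = 1854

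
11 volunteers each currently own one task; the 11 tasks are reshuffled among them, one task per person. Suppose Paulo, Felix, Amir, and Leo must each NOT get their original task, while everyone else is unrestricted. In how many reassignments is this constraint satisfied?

27422640

Inclusion-exclusion on the 4 forbidden self-matches:
Σ_{j=0}^{4} (-1)^j C(4,j)(11-j)!
= C(4,0)·11! - C(4,1)·10! + C(4,2)·9! - C(4,3)·8! + C(4,4)·7!
= 39916800 - 14515200 + 2177280 - 161280 + 5040
= 27422640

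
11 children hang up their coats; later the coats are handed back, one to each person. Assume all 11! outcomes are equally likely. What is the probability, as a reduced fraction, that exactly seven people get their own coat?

Favorable outcomes: C(11,7)·!4 = 330·9 = 2970.
Total outcomes: 11! = 39916800.
Probability = 2970/39916800 = 1/13440.

1/13440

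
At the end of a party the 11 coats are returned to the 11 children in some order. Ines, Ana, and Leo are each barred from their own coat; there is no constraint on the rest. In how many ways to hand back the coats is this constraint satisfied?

Inclusion-exclusion on the 3 forbidden self-matches:
Σ_{j=0}^{3} (-1)^j C(3,j)(11-j)!
= C(3,0)·11! - C(3,1)·10! + C(3,2)·9! - C(3,3)·8!
= 39916800 - 10886400 + 1088640 - 40320
= 30078720

30078720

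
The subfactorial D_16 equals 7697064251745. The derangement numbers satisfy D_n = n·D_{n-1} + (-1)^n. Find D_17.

D_17 = 17·7697064251745 - 1 = 130850092279664.

130850092279664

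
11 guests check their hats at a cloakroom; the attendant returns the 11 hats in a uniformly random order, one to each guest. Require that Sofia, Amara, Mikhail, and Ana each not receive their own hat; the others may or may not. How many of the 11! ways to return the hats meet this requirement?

27422640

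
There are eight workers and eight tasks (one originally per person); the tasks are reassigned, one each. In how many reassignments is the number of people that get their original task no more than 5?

Sum C(8,i)·!(8-i) for i = 0..5:
  i=0: C(8,0)·!8 = 1·14833 = 14833
  i=1: C(8,1)·!7 = 8·1854 = 14832
  i=2: C(8,2)·!6 = 28·265 = 7420
  i=3: C(8,3)·!5 = 56·44 = 2464
  i=4: C(8,4)·!4 = 70·9 = 630
  i=5: C(8,5)·!3 = 56·2 = 112
Total = 40291.

40291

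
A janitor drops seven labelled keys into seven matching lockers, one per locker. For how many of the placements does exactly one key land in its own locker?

Pick the single fixed position: C(7,1) = 7 ways.
The remaining 6 must be deranged: !6 = 265.
Total: 7 × 265 = 1855.

1855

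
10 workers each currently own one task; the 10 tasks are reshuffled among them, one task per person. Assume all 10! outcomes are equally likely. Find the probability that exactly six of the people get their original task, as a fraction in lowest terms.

Favorable outcomes: C(10,6)·!4 = 210·9 = 1890.
Total outcomes: 10! = 3628800.
Probability = 1890/3628800 = 1/1920.

1/1920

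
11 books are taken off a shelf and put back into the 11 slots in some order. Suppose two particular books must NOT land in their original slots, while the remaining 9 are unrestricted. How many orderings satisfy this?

33022080

Inclusion-exclusion on the 2 forbidden self-matches:
Σ_{j=0}^{2} (-1)^j C(2,j)(11-j)!
= C(2,0)·11! - C(2,1)·10! + C(2,2)·9!
= 39916800 - 7257600 + 362880
= 33022080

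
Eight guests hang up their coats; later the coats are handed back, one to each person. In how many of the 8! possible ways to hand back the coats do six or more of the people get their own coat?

29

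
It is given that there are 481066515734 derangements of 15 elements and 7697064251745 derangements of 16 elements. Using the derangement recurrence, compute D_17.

130850092279664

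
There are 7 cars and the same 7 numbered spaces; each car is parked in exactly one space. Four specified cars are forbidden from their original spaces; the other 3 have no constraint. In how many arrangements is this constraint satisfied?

2790

Inclusion-exclusion on the 4 forbidden self-matches:
Σ_{j=0}^{4} (-1)^j C(4,j)(7-j)!
= C(4,0)·7! - C(4,1)·6! + C(4,2)·5! - C(4,3)·4! + C(4,4)·3!
= 5040 - 2880 + 720 - 96 + 6
= 2790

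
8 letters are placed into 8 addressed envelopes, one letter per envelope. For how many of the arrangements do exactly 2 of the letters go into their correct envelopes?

7420

Pick the 2 fixed positions: C(8,2) = 28 ways.
The remaining 6 must be deranged: !6 = 265.
Total: 28 × 265 = 7420.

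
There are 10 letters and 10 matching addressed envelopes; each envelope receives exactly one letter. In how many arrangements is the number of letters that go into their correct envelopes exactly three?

Choose which 3 of the 10 are fixed: C(10,3) = 120.
The other 7 form a derangement: !7 = 1854.
Total: 120 × 1854 = 222480.

222480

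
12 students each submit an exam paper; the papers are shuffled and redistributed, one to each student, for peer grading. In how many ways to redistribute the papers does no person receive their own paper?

176214841

Use !n = n·!(n-1) + (-1)^n.
!12 = 12·14684570 + 1 = 176214841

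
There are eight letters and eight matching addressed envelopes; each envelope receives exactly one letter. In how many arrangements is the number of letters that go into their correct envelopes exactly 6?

Choose which 6 of the 8 are fixed: C(8,6) = 28.
The other 2 form a derangement: !2 = 1.
Total: 28 × 1 = 28.

28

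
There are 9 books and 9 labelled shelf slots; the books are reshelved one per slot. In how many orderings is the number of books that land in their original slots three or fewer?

Sum C(9,i)·!(9-i) for i = 0..3:
  i=0: C(9,0)·!9 = 1·133496 = 133496
  i=1: C(9,1)·!8 = 9·14833 = 133497
  i=2: C(9,2)·!7 = 36·1854 = 66744
  i=3: C(9,3)·!6 = 84·265 = 22260
Total = 355997.

355997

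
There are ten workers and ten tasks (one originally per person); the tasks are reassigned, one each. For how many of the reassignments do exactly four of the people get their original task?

55650

Pick the 4 fixed positions: C(10,4) = 210 ways.
The other 6 form a derangement: !6 = 265.
Total: 210 × 265 = 55650.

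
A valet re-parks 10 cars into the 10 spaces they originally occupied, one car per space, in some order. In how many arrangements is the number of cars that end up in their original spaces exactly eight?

Choose which 8 of the 10 are fixed: C(10,8) = 45.
The other 2 form a derangement: !2 = 1.
Total: 45 × 1 = 45.

45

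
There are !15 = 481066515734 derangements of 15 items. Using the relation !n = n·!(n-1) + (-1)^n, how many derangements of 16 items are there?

!16 = 16·481066515734 + 1 = 7697064251745.

7697064251745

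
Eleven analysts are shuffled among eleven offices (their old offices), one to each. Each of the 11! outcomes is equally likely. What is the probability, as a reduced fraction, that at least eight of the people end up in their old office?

193/19958400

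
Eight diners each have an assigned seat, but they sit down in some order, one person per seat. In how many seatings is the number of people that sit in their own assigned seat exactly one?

14832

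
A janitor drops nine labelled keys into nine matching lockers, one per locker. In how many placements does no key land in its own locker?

133496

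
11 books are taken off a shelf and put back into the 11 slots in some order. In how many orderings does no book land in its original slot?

Use !n = (n-1)(!(n-1) + !(n-2)).
!11 = 10·(1334961 + 133496) = 10·1468457 = 14684570

14684570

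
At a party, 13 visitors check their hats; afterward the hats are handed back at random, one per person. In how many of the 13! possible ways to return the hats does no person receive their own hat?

The number of derangements of 13 is !13 = Σ_{k=0}^{13} (-1)^k·13!/k!
= 13! - 13!/1! + 13!/2! - 13!/3! + 13!/4! - 13!/5! + 13!/6! - 13!/7! + 13!/8! - 13!/9! + 13!/10! - 13!/11! + 13!/12! - 13!/13!
= 6227020800 - 6227020800 + 3113510400 - 1037836800 + 259459200 - 51891840 + 8648640 - 1235520 + 154440 - 17160 + 1716 - 156 + 13 - 1
= 2290792932

2290792932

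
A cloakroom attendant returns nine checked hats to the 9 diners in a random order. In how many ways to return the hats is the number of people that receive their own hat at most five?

362675

Sum C(9,i)·!(9-i) for i = 0..5:
  i=0: C(9,0)·!9 = 1·133496 = 133496
  i=1: C(9,1)·!8 = 9·14833 = 133497
  i=2: C(9,2)·!7 = 36·1854 = 66744
  i=3: C(9,3)·!6 = 84·265 = 22260
  i=4: C(9,4)·!5 = 126·44 = 5544
  i=5: C(9,5)·!4 = 126·9 = 1134
Total = 362675.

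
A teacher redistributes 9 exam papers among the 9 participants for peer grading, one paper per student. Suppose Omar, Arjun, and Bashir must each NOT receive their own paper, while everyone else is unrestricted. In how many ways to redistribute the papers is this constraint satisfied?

256320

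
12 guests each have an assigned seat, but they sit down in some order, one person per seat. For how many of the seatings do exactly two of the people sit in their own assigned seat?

Choose which 2 of the 12 are fixed: C(12,2) = 66.
The other 10 form a derangement: !10 = 1334961.
Total: 66 × 1334961 = 88107426.

88107426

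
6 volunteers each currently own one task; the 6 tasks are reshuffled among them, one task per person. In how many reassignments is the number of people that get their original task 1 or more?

# with exactly i fixed is C(6,i)·!(6-i); sum over i=1..6:
  i=1: C(6,1)·!5 = 6·44 = 264
  i=2: C(6,2)·!4 = 15·9 = 135
  i=3: C(6,3)·!3 = 20·2 = 40
  i=4: C(6,4)·!2 = 15·1 = 15
  i=5: C(6,5)·!1 = 6·0 = 0
  i=6: C(6,6)·!0 = 1·1 = 1
Total = 455.

455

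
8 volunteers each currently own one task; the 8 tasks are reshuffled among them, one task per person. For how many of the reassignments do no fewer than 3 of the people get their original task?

# with exactly i fixed is C(8,i)·!(8-i); sum over i=3..8:
  i=3: C(8,3)·!5 = 56·44 = 2464
  i=4: C(8,4)·!4 = 70·9 = 630
  i=5: C(8,5)·!3 = 56·2 = 112
  i=6: C(8,6)·!2 = 28·1 = 28
  i=7: C(8,7)·!1 = 8·0 = 0
  i=8: C(8,8)·!0 = 1·1 = 1
Total = 3235.

3235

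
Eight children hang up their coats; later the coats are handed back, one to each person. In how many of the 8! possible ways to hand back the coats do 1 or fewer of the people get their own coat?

# with exactly i fixed is C(8,i)·!(8-i); sum over i=0..1:
  i=0: C(8,0)·!8 = 1·14833 = 14833
  i=1: C(8,1)·!7 = 8·1854 = 14832
Total = 29665.

29665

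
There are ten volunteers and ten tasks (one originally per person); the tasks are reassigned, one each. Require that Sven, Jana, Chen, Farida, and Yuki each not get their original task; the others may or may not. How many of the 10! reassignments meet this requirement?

2170680

Let A_j be the event that the j-th constrained one is fixed. By inclusion-exclusion over the 5 events:
Σ_{j=0}^{5} (-1)^j C(5,j)(10-j)!
= C(5,0)·10! - C(5,1)·9! + C(5,2)·8! - C(5,3)·7! + C(5,4)·6! - C(5,5)·5!
= 3628800 - 1814400 + 403200 - 50400 + 3600 - 120
= 2170680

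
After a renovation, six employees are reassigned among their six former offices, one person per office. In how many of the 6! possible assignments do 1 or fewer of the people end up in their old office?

# with exactly i fixed is C(6,i)·!(6-i); sum over i=0..1:
  i=0: C(6,0)·!6 = 1·265 = 265
  i=1: C(6,1)·!5 = 6·44 = 264
Total = 529.

529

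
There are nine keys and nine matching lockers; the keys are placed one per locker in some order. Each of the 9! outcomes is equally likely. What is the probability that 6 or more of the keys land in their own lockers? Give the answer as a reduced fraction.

41/72576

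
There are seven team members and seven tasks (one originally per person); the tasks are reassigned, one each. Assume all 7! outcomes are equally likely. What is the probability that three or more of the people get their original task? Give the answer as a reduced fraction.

407/5040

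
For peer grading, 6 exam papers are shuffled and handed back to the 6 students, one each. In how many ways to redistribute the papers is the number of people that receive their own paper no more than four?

719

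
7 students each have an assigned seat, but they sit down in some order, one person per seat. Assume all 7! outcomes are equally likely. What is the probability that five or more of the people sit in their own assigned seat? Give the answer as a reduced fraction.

Favorable outcomes: Σ_{i≥5} C(7,i)·!(7-i) = 21·1 + 7·0 + 1·1 = 22.
Total outcomes: 7! = 5040.
Probability = 22/5040 = 11/2520.

11/2520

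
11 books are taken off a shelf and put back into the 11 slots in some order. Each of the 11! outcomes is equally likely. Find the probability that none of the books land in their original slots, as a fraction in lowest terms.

1468457/3991680

Favorable outcomes: !11 = 14684570.
Total outcomes: 11! = 39916800.
Probability = 14684570/39916800 = 1468457/3991680.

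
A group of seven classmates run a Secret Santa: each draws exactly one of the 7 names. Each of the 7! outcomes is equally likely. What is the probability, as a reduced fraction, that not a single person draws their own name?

103/280

Favorable outcomes: !7 = 1854.
Total outcomes: 7! = 5040.
Probability = 1854/5040 = 103/280.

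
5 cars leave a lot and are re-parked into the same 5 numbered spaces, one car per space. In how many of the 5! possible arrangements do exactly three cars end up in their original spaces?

10

Choose which 3 of the 5 are fixed: C(5,3) = 10.
The other 2 form a derangement: !2 = 1.
Total: 10 × 1 = 10.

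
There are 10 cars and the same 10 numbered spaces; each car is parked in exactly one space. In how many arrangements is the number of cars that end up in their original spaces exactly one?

Pick the single fixed position: C(10,1) = 10 ways.
The remaining 9 must be deranged: !9 = 133496.
Total: 10 × 133496 = 1334960.

1334960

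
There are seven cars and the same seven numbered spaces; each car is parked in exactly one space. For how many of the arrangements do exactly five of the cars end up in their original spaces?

21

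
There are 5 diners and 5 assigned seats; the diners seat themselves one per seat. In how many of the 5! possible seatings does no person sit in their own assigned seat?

44

Recurrence: !5 = 5·!4 + (-1)^5.
!5 = 5·9 - 1 = 44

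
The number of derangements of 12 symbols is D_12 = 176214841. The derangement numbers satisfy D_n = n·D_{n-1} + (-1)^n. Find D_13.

D_13 = 13·176214841 - 1 = 2290792932.

2290792932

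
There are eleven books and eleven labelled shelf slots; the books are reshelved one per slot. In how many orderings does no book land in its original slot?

14684570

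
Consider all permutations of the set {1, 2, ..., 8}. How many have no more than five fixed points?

40291

# with exactly i fixed is C(8,i)·!(8-i); sum over i=0..5:
  i=0: C(8,0)·!8 = 1·14833 = 14833
  i=1: C(8,1)·!7 = 8·1854 = 14832
  i=2: C(8,2)·!6 = 28·265 = 7420
  i=3: C(8,3)·!5 = 56·44 = 2464
  i=4: C(8,4)·!4 = 70·9 = 630
  i=5: C(8,5)·!3 = 56·2 = 112
Total = 40291.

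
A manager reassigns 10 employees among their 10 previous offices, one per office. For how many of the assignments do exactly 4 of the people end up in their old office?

Choose which 4 of the 10 are fixed: C(10,4) = 210.
The remaining 6 must be deranged: !6 = 265.
Total: 210 × 265 = 55650.

55650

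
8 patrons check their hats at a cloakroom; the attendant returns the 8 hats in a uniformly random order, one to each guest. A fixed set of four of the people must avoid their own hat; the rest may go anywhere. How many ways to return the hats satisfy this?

24024

Inclusion-exclusion on the 4 forbidden self-matches:
Σ_{j=0}^{4} (-1)^j C(4,j)(8-j)!
= C(4,0)·8! - C(4,1)·7! + C(4,2)·6! - C(4,3)·5! + C(4,4)·4!
= 40320 - 20160 + 4320 - 480 + 24
= 24024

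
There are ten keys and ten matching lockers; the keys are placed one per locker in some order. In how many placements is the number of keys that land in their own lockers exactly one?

Choose which one of the 10 is fixed: C(10,1) = 10.
The other 9 form a derangement: !9 = 133496.
Total: 10 × 133496 = 1334960.

1334960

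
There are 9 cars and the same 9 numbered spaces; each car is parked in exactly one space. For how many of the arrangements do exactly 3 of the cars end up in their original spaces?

Pick the 3 fixed positions: C(9,3) = 84 ways.
The other 6 form a derangement: !6 = 265.
Total: 84 × 265 = 22260.

22260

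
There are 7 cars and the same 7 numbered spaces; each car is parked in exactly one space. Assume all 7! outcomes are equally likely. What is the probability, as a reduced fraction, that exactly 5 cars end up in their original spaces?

Favorable outcomes: C(7,5)·!2 = 21·1 = 21.
Total outcomes: 7! = 5040.
Probability = 21/5040 = 1/240.

1/240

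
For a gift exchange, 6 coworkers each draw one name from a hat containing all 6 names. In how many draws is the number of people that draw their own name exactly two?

135

Choose which 2 of the 6 are fixed: C(6,2) = 15.
The other 4 form a derangement: !4 = 9.
Total: 15 × 9 = 135.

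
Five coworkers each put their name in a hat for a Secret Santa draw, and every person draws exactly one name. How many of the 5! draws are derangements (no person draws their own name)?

Recurrence: !5 = 5·!4 + (-1)^5.
!5 = 5·9 - 1 = 44

44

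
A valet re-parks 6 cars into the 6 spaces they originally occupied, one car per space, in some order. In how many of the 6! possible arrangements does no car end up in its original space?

265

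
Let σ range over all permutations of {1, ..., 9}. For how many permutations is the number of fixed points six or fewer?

362843

# with exactly i fixed is C(9,i)·!(9-i); sum over i=0..6:
  i=0: C(9,0)·!9 = 1·133496 = 133496
  i=1: C(9,1)·!8 = 9·14833 = 133497
  i=2: C(9,2)·!7 = 36·1854 = 66744
  i=3: C(9,3)·!6 = 84·265 = 22260
  i=4: C(9,4)·!5 = 126·44 = 5544
  i=5: C(9,5)·!4 = 126·9 = 1134
  i=6: C(9,6)·!3 = 84·2 = 168
Total = 362843.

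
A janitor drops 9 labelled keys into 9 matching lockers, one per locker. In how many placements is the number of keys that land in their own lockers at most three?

355997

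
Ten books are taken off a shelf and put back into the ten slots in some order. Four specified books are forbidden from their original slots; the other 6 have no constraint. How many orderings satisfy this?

Inclusion-exclusion on the 4 forbidden self-matches:
Σ_{j=0}^{4} (-1)^j C(4,j)(10-j)!
= C(4,0)·10! - C(4,1)·9! + C(4,2)·8! - C(4,3)·7! + C(4,4)·6!
= 3628800 - 1451520 + 241920 - 20160 + 720
= 2399760

2399760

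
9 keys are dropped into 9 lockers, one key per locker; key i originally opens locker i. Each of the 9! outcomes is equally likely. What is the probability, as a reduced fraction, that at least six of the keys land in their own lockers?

41/72576

Favorable outcomes: Σ_{i≥6} C(9,i)·!(9-i) = 84·2 + 36·1 + 9·0 + 1·1 = 205.
Total outcomes: 9! = 362880.
Probability = 205/362880 = 41/72576.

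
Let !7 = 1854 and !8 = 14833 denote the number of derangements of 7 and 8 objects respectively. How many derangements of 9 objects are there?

!9 = (9-1)·(!8 + !7) = 8·(14833 + 1854) = 8·16687 = 133496.

133496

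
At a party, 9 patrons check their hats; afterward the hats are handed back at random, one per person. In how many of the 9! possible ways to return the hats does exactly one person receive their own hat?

Pick the single fixed position: C(9,1) = 9 ways.
The remaining 8 must be deranged: !8 = 14833.
Total: 9 × 14833 = 133497.

133497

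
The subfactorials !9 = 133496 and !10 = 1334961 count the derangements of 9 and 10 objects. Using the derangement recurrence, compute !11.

!11 = (11-1)·(!10 + !9) = 10·(1334961 + 133496) = 10·1468457 = 14684570.

14684570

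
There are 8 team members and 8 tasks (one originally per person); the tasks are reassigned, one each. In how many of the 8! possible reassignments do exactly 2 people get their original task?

7420

Choose which 2 of the 8 are fixed: C(8,2) = 28.
The other 6 form a derangement: !6 = 265.
Total: 28 × 265 = 7420.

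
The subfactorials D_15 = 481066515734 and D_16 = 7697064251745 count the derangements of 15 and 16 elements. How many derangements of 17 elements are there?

D_17 = (17-1)·(D_16 + D_15) = 16·(7697064251745 + 481066515734) = 16·8178130767479 = 130850092279664.

130850092279664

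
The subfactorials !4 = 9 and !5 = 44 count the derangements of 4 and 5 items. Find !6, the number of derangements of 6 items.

!6 = (6-1)·(!5 + !4) = 5·(44 + 9) = 5·53 = 265.

265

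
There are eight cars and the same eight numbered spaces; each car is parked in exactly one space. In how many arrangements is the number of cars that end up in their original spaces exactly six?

28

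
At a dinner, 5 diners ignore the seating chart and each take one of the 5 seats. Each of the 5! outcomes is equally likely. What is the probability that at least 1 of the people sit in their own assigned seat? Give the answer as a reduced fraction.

19/30

Favorable outcomes: Σ_{i≥1} C(5,i)·!(5-i) = 5·9 + 10·2 + 10·1 + 5·0 + 1·1 = 76.
Total outcomes: 5! = 120.
Probability = 76/120 = 19/30.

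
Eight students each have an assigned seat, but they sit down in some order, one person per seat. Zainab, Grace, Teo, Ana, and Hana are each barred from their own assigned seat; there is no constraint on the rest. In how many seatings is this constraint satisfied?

Inclusion-exclusion on the 5 forbidden self-matches:
Σ_{j=0}^{5} (-1)^j C(5,j)(8-j)!
= C(5,0)·8! - C(5,1)·7! + C(5,2)·6! - C(5,3)·5! + C(5,4)·4! - C(5,5)·3!
= 40320 - 25200 + 7200 - 1200 + 120 - 6
= 21234

21234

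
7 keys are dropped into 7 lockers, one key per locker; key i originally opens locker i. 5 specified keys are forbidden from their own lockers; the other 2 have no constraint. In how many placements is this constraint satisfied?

Let A_j be the event that the j-th constrained one is fixed. By inclusion-exclusion over the 5 events:
Σ_{j=0}^{5} (-1)^j C(5,j)(7-j)!
= C(5,0)·7! - C(5,1)·6! + C(5,2)·5! - C(5,3)·4! + C(5,4)·3! - C(5,5)·2!
= 5040 - 3600 + 1200 - 240 + 30 - 2
= 2428

2428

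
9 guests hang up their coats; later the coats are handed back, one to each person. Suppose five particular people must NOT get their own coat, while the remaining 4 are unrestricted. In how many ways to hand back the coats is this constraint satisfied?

Let A_j be the event that the j-th constrained one is fixed. By inclusion-exclusion over the 5 events:
Σ_{j=0}^{5} (-1)^j C(5,j)(9-j)!
= C(5,0)·9! - C(5,1)·8! + C(5,2)·7! - C(5,3)·6! + C(5,4)·5! - C(5,5)·4!
= 362880 - 201600 + 50400 - 7200 + 600 - 24
= 205056

205056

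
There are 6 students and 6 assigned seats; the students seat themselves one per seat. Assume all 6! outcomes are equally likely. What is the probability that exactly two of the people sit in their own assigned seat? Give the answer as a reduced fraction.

3/16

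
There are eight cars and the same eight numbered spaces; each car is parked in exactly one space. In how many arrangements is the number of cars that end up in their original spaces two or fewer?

Sum C(8,i)·!(8-i) for i = 0..2:
  i=0: C(8,0)·!8 = 1·14833 = 14833
  i=1: C(8,1)·!7 = 8·1854 = 14832
  i=2: C(8,2)·!6 = 28·265 = 7420
Total = 37085.

37085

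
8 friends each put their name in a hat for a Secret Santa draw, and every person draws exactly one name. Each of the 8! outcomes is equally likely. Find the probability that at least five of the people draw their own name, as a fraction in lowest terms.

Favorable outcomes: Σ_{i≥5} C(8,i)·!(8-i) = 56·2 + 28·1 + 8·0 + 1·1 = 141.
Total outcomes: 8! = 40320.
Probability = 141/40320 = 47/13440.

47/13440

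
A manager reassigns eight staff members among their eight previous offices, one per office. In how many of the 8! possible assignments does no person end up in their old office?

14833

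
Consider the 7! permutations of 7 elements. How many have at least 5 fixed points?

# with exactly i fixed is C(7,i)·!(7-i); sum over i=5..7:
  i=5: C(7,5)·!2 = 21·1 = 21
  i=6: C(7,6)·!1 = 7·0 = 0
  i=7: C(7,7)·!0 = 1·1 = 1
Total = 22.

22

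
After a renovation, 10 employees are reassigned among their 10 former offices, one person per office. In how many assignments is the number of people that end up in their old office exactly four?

55650

Choose which 4 of the 10 are fixed: C(10,4) = 210.
The remaining 6 must be deranged: !6 = 265.
Total: 210 × 265 = 55650.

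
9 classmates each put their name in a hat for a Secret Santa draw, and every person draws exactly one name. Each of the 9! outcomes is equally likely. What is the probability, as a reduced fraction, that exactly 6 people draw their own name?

1/2160

Favorable outcomes: C(9,6)·!3 = 84·2 = 168.
Total outcomes: 9! = 362880.
Probability = 168/362880 = 1/2160.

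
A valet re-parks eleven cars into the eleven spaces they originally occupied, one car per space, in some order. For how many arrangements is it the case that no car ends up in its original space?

!11 is the nearest integer to 11!/e.
11! = 39916800, and 39916800/e ≈ 14684570.08, so !11 = 14684570.

14684570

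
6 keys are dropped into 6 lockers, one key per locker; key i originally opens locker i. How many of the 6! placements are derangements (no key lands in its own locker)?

265

By inclusion-exclusion, !6 = Σ (-1)^k · 6!/k! for k=0..6
= 6! - 6!/1! + 6!/2! - 6!/3! + 6!/4! - 6!/5! + 6!/6!
= 720 - 720 + 360 - 120 + 30 - 6 + 1
= 265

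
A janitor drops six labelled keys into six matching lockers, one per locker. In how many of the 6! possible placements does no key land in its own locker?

265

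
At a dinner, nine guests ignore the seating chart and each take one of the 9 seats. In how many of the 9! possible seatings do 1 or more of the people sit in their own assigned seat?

Sum C(9,i)·!(9-i) for i = 1..9:
  i=1: C(9,1)·!8 = 9·14833 = 133497
  i=2: C(9,2)·!7 = 36·1854 = 66744
  i=3: C(9,3)·!6 = 84·265 = 22260
  i=4: C(9,4)·!5 = 126·44 = 5544
  i=5: C(9,5)·!4 = 126·9 = 1134
  i=6: C(9,6)·!3 = 84·2 = 168
  i=7: C(9,7)·!2 = 36·1 = 36
  i=8: C(9,8)·!1 = 9·0 = 0
  i=9: C(9,9)·!0 = 1·1 = 1
Total = 229384.

229384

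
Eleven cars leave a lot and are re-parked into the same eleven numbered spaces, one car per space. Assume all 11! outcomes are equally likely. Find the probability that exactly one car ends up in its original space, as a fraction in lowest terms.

16481/44800

Favorable outcomes: C(11,1)·!10 = 11·1334961 = 14684571.
Total outcomes: 11! = 39916800.
Probability = 14684571/39916800 = 16481/44800.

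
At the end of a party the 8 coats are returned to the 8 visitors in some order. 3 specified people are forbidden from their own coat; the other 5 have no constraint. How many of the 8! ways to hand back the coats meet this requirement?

27240

Inclusion-exclusion on the 3 forbidden self-matches:
Σ_{j=0}^{3} (-1)^j C(3,j)(8-j)!
= C(3,0)·8! - C(3,1)·7! + C(3,2)·6! - C(3,3)·5!
= 40320 - 15120 + 2160 - 120
= 27240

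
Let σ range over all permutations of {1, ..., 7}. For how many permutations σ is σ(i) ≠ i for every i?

1854

Recurrence: !7 = 6·(!6 + !5).
!7 = 6·(265 + 44) = 6·309 = 1854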